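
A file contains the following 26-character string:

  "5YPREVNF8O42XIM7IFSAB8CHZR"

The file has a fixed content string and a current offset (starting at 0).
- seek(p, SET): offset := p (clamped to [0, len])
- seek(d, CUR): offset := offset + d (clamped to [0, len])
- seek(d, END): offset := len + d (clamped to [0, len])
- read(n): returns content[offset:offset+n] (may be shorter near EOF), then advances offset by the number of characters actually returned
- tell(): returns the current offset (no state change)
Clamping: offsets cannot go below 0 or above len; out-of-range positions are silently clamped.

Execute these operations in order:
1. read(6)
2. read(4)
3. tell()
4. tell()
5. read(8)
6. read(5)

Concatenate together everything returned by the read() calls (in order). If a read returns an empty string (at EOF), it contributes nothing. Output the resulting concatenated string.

After 1 (read(6)): returned '5YPREV', offset=6
After 2 (read(4)): returned 'NF8O', offset=10
After 3 (tell()): offset=10
After 4 (tell()): offset=10
After 5 (read(8)): returned '42XIM7IF', offset=18
After 6 (read(5)): returned 'SAB8C', offset=23

Answer: 5YPREVNF8O42XIM7IFSAB8C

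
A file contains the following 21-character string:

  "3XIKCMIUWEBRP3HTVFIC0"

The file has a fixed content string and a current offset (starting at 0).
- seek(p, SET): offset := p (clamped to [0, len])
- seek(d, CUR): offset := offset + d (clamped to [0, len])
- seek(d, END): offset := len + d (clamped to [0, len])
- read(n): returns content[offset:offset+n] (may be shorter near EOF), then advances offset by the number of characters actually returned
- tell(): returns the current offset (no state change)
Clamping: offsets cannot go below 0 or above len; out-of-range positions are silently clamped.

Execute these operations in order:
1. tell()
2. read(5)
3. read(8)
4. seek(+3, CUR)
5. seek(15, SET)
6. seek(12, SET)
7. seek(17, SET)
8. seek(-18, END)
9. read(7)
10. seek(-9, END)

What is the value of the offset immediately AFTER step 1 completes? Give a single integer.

Answer: 0

Derivation:
After 1 (tell()): offset=0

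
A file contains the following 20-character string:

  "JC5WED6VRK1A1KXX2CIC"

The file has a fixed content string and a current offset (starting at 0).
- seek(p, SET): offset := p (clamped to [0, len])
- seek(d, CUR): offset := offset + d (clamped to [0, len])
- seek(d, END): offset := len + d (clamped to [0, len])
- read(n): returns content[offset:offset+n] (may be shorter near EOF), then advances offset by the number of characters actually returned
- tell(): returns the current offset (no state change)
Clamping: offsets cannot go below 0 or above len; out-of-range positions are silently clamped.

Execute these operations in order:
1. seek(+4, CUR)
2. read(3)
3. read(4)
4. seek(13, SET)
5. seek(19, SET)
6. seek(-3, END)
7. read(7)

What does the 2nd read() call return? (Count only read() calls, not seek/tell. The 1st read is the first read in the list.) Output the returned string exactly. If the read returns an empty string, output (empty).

After 1 (seek(+4, CUR)): offset=4
After 2 (read(3)): returned 'ED6', offset=7
After 3 (read(4)): returned 'VRK1', offset=11
After 4 (seek(13, SET)): offset=13
After 5 (seek(19, SET)): offset=19
After 6 (seek(-3, END)): offset=17
After 7 (read(7)): returned 'CIC', offset=20

Answer: VRK1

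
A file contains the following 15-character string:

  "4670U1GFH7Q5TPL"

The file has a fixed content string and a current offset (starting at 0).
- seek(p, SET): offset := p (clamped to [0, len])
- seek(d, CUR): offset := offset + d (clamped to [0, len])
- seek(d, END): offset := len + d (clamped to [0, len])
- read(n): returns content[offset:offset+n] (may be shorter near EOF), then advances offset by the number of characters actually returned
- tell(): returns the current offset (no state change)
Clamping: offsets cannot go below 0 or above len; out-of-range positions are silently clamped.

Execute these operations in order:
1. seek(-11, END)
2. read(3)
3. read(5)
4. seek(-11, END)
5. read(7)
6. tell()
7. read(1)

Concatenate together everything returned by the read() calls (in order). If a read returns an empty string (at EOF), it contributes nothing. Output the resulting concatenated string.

After 1 (seek(-11, END)): offset=4
After 2 (read(3)): returned 'U1G', offset=7
After 3 (read(5)): returned 'FH7Q5', offset=12
After 4 (seek(-11, END)): offset=4
After 5 (read(7)): returned 'U1GFH7Q', offset=11
After 6 (tell()): offset=11
After 7 (read(1)): returned '5', offset=12

Answer: U1GFH7Q5U1GFH7Q5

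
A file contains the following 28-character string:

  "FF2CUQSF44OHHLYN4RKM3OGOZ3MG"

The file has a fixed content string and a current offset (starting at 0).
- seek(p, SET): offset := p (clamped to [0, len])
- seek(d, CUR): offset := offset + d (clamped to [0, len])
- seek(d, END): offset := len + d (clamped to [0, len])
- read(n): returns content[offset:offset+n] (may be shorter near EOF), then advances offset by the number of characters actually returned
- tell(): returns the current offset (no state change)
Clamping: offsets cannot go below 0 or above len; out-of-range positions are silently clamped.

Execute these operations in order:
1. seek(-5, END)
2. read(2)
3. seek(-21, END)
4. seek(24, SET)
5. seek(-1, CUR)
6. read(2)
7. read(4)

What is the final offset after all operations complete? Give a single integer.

Answer: 28

Derivation:
After 1 (seek(-5, END)): offset=23
After 2 (read(2)): returned 'OZ', offset=25
After 3 (seek(-21, END)): offset=7
After 4 (seek(24, SET)): offset=24
After 5 (seek(-1, CUR)): offset=23
After 6 (read(2)): returned 'OZ', offset=25
After 7 (read(4)): returned '3MG', offset=28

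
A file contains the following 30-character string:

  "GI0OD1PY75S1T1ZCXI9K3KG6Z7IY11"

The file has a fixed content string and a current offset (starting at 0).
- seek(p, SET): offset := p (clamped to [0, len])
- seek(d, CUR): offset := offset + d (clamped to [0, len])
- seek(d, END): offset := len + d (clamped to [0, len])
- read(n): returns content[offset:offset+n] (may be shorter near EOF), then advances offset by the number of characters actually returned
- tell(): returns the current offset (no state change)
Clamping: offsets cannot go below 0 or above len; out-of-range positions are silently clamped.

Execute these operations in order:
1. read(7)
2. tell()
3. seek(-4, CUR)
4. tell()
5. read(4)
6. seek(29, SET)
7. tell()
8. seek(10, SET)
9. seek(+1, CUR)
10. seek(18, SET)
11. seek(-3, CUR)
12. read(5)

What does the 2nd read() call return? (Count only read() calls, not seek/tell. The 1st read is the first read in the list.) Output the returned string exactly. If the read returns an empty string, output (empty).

After 1 (read(7)): returned 'GI0OD1P', offset=7
After 2 (tell()): offset=7
After 3 (seek(-4, CUR)): offset=3
After 4 (tell()): offset=3
After 5 (read(4)): returned 'OD1P', offset=7
After 6 (seek(29, SET)): offset=29
After 7 (tell()): offset=29
After 8 (seek(10, SET)): offset=10
After 9 (seek(+1, CUR)): offset=11
After 10 (seek(18, SET)): offset=18
After 11 (seek(-3, CUR)): offset=15
After 12 (read(5)): returned 'CXI9K', offset=20

Answer: OD1P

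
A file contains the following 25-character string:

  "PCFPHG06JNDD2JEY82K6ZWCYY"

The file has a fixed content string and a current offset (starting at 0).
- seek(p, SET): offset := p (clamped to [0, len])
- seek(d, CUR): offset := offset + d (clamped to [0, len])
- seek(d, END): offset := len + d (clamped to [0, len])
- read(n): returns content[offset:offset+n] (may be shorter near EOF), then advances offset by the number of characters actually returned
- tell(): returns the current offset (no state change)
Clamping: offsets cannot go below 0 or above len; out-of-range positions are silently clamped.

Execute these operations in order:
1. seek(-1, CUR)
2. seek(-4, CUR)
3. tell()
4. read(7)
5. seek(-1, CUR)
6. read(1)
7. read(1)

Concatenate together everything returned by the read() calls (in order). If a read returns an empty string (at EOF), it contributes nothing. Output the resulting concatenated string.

After 1 (seek(-1, CUR)): offset=0
After 2 (seek(-4, CUR)): offset=0
After 3 (tell()): offset=0
After 4 (read(7)): returned 'PCFPHG0', offset=7
After 5 (seek(-1, CUR)): offset=6
After 6 (read(1)): returned '0', offset=7
After 7 (read(1)): returned '6', offset=8

Answer: PCFPHG006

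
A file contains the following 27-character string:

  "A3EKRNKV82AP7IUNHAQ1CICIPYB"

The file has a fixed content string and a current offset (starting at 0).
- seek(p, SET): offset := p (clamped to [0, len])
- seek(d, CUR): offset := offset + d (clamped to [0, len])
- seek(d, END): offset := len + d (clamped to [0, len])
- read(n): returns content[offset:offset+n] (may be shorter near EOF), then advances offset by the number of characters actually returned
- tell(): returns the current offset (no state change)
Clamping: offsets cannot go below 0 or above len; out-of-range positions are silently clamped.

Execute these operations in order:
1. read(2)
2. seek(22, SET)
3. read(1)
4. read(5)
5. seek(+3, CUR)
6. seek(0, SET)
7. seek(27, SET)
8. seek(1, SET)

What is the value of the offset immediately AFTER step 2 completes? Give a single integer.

After 1 (read(2)): returned 'A3', offset=2
After 2 (seek(22, SET)): offset=22

Answer: 22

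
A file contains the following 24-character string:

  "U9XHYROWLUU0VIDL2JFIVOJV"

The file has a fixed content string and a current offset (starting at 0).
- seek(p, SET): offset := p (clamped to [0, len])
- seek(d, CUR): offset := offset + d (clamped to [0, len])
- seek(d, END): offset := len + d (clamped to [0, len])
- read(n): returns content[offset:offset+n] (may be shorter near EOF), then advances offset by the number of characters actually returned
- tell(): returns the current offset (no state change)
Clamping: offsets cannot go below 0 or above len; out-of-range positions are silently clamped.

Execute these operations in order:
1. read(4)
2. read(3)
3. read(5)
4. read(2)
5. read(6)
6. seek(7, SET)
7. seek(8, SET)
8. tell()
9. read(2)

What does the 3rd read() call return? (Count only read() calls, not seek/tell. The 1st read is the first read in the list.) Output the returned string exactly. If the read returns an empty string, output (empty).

Answer: WLUU0

Derivation:
After 1 (read(4)): returned 'U9XH', offset=4
After 2 (read(3)): returned 'YRO', offset=7
After 3 (read(5)): returned 'WLUU0', offset=12
After 4 (read(2)): returned 'VI', offset=14
After 5 (read(6)): returned 'DL2JFI', offset=20
After 6 (seek(7, SET)): offset=7
After 7 (seek(8, SET)): offset=8
After 8 (tell()): offset=8
After 9 (read(2)): returned 'LU', offset=10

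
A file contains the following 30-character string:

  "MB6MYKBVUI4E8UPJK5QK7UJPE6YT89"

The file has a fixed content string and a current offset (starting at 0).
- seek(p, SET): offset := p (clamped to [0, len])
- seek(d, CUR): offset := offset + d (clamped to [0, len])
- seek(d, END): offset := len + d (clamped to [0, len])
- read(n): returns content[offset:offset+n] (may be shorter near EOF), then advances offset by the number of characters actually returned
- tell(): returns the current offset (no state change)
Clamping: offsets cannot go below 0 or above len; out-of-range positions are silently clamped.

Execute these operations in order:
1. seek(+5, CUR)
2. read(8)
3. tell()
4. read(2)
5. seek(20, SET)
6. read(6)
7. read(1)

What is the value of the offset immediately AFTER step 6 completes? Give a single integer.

Answer: 26

Derivation:
After 1 (seek(+5, CUR)): offset=5
After 2 (read(8)): returned 'KBVUI4E8', offset=13
After 3 (tell()): offset=13
After 4 (read(2)): returned 'UP', offset=15
After 5 (seek(20, SET)): offset=20
After 6 (read(6)): returned '7UJPE6', offset=26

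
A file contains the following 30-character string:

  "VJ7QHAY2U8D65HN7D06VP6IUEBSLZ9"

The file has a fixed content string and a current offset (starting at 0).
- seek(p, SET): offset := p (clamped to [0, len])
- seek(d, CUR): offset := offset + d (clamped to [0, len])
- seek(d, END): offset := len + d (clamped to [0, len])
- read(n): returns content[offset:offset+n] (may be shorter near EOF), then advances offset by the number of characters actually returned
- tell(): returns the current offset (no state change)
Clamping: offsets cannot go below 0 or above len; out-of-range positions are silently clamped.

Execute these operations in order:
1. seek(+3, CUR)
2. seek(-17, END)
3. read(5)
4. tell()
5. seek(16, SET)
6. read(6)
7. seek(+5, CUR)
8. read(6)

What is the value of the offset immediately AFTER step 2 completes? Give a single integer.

After 1 (seek(+3, CUR)): offset=3
After 2 (seek(-17, END)): offset=13

Answer: 13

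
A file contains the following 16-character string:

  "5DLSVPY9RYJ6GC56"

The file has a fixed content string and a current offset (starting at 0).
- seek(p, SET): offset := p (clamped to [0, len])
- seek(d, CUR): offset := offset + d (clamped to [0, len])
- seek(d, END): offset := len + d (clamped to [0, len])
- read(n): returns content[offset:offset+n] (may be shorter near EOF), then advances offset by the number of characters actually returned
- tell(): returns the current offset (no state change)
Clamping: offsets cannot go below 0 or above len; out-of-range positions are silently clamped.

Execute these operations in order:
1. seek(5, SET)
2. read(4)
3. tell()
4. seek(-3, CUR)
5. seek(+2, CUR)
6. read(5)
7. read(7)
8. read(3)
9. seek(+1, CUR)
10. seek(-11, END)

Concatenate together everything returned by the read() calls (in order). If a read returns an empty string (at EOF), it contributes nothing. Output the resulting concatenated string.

Answer: PY9RRYJ6GC56

Derivation:
After 1 (seek(5, SET)): offset=5
After 2 (read(4)): returned 'PY9R', offset=9
After 3 (tell()): offset=9
After 4 (seek(-3, CUR)): offset=6
After 5 (seek(+2, CUR)): offset=8
After 6 (read(5)): returned 'RYJ6G', offset=13
After 7 (read(7)): returned 'C56', offset=16
After 8 (read(3)): returned '', offset=16
After 9 (seek(+1, CUR)): offset=16
After 10 (seek(-11, END)): offset=5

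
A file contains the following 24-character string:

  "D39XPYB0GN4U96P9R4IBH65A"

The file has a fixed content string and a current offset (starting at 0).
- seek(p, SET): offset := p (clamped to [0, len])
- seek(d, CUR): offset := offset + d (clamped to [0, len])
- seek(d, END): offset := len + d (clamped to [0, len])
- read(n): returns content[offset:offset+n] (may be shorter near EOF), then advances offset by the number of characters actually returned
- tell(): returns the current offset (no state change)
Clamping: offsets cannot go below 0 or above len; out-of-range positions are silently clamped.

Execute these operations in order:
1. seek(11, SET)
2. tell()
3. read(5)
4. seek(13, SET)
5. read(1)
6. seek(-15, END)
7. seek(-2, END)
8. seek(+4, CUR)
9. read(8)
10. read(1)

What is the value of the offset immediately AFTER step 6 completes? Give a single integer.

Answer: 9

Derivation:
After 1 (seek(11, SET)): offset=11
After 2 (tell()): offset=11
After 3 (read(5)): returned 'U96P9', offset=16
After 4 (seek(13, SET)): offset=13
After 5 (read(1)): returned '6', offset=14
After 6 (seek(-15, END)): offset=9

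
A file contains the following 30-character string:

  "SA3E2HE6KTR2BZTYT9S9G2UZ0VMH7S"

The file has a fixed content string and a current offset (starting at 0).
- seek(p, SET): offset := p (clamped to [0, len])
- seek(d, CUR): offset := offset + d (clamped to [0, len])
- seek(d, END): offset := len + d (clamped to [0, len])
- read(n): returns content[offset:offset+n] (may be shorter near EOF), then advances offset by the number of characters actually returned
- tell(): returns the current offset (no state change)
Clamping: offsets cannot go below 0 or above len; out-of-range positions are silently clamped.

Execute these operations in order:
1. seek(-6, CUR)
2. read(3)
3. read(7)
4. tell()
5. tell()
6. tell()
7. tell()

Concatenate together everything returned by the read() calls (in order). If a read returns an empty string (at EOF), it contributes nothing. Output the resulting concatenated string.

After 1 (seek(-6, CUR)): offset=0
After 2 (read(3)): returned 'SA3', offset=3
After 3 (read(7)): returned 'E2HE6KT', offset=10
After 4 (tell()): offset=10
After 5 (tell()): offset=10
After 6 (tell()): offset=10
After 7 (tell()): offset=10

Answer: SA3E2HE6KT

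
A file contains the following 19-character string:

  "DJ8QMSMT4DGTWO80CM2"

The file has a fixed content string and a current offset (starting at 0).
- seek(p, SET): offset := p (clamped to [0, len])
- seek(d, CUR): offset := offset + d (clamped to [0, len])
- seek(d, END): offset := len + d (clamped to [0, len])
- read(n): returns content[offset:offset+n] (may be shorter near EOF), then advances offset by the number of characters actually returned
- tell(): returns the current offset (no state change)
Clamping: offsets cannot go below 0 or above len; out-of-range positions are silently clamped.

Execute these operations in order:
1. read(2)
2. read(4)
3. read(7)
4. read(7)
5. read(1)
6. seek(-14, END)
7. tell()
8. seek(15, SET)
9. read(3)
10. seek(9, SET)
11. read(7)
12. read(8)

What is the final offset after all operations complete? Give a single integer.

After 1 (read(2)): returned 'DJ', offset=2
After 2 (read(4)): returned '8QMS', offset=6
After 3 (read(7)): returned 'MT4DGTW', offset=13
After 4 (read(7)): returned 'O80CM2', offset=19
After 5 (read(1)): returned '', offset=19
After 6 (seek(-14, END)): offset=5
After 7 (tell()): offset=5
After 8 (seek(15, SET)): offset=15
After 9 (read(3)): returned '0CM', offset=18
After 10 (seek(9, SET)): offset=9
After 11 (read(7)): returned 'DGTWO80', offset=16
After 12 (read(8)): returned 'CM2', offset=19

Answer: 19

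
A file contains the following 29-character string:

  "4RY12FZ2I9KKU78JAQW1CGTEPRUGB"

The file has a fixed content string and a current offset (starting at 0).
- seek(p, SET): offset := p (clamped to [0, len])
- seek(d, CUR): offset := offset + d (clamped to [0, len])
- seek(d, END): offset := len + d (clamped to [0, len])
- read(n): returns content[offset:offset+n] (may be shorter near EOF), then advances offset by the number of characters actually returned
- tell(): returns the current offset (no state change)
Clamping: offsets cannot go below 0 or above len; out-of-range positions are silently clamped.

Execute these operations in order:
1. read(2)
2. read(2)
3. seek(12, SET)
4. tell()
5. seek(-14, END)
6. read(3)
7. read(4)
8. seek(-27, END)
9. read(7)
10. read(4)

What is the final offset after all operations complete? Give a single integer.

After 1 (read(2)): returned '4R', offset=2
After 2 (read(2)): returned 'Y1', offset=4
After 3 (seek(12, SET)): offset=12
After 4 (tell()): offset=12
After 5 (seek(-14, END)): offset=15
After 6 (read(3)): returned 'JAQ', offset=18
After 7 (read(4)): returned 'W1CG', offset=22
After 8 (seek(-27, END)): offset=2
After 9 (read(7)): returned 'Y12FZ2I', offset=9
After 10 (read(4)): returned '9KKU', offset=13

Answer: 13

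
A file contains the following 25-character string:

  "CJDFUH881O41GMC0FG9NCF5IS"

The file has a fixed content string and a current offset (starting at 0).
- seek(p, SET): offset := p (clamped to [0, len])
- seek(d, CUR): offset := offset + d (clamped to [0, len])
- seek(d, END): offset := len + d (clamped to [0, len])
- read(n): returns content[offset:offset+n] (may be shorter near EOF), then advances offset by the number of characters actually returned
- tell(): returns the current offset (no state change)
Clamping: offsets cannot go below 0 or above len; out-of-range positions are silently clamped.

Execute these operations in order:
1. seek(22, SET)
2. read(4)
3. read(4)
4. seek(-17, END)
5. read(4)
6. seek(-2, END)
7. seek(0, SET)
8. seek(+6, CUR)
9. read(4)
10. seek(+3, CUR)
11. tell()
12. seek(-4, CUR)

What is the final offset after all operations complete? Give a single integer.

After 1 (seek(22, SET)): offset=22
After 2 (read(4)): returned '5IS', offset=25
After 3 (read(4)): returned '', offset=25
After 4 (seek(-17, END)): offset=8
After 5 (read(4)): returned '1O41', offset=12
After 6 (seek(-2, END)): offset=23
After 7 (seek(0, SET)): offset=0
After 8 (seek(+6, CUR)): offset=6
After 9 (read(4)): returned '881O', offset=10
After 10 (seek(+3, CUR)): offset=13
After 11 (tell()): offset=13
After 12 (seek(-4, CUR)): offset=9

Answer: 9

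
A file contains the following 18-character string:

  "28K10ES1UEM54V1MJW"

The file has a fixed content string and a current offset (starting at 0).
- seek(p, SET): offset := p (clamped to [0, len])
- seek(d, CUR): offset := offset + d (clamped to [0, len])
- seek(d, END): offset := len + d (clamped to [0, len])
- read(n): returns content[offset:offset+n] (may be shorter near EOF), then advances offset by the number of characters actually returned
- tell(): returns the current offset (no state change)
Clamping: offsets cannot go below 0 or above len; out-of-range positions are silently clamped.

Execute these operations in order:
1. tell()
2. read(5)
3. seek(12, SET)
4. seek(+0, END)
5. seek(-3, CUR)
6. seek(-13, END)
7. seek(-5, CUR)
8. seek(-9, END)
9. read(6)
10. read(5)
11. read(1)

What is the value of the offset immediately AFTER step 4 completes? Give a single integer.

After 1 (tell()): offset=0
After 2 (read(5)): returned '28K10', offset=5
After 3 (seek(12, SET)): offset=12
After 4 (seek(+0, END)): offset=18

Answer: 18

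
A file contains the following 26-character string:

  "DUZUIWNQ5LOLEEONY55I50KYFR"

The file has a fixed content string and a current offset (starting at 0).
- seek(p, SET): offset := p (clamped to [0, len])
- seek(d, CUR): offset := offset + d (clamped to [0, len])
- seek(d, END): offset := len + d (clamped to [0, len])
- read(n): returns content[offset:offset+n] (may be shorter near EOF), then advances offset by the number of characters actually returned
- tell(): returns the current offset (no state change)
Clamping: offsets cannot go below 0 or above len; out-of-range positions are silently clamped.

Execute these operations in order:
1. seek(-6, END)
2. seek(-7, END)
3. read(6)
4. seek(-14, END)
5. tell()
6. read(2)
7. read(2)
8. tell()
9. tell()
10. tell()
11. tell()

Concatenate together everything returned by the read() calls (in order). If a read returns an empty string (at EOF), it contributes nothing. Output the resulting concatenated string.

After 1 (seek(-6, END)): offset=20
After 2 (seek(-7, END)): offset=19
After 3 (read(6)): returned 'I50KYF', offset=25
After 4 (seek(-14, END)): offset=12
After 5 (tell()): offset=12
After 6 (read(2)): returned 'EE', offset=14
After 7 (read(2)): returned 'ON', offset=16
After 8 (tell()): offset=16
After 9 (tell()): offset=16
After 10 (tell()): offset=16
After 11 (tell()): offset=16

Answer: I50KYFEEON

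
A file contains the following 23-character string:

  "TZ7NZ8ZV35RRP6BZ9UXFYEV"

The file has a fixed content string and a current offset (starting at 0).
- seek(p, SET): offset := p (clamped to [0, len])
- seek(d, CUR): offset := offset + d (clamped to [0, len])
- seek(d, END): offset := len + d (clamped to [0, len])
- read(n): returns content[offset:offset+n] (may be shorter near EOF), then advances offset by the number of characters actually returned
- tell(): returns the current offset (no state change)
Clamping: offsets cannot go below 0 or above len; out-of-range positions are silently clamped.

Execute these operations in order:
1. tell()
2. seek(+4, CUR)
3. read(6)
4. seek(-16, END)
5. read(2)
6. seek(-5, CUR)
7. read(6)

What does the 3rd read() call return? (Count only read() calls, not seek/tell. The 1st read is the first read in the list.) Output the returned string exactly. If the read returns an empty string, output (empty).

After 1 (tell()): offset=0
After 2 (seek(+4, CUR)): offset=4
After 3 (read(6)): returned 'Z8ZV35', offset=10
After 4 (seek(-16, END)): offset=7
After 5 (read(2)): returned 'V3', offset=9
After 6 (seek(-5, CUR)): offset=4
After 7 (read(6)): returned 'Z8ZV35', offset=10

Answer: Z8ZV35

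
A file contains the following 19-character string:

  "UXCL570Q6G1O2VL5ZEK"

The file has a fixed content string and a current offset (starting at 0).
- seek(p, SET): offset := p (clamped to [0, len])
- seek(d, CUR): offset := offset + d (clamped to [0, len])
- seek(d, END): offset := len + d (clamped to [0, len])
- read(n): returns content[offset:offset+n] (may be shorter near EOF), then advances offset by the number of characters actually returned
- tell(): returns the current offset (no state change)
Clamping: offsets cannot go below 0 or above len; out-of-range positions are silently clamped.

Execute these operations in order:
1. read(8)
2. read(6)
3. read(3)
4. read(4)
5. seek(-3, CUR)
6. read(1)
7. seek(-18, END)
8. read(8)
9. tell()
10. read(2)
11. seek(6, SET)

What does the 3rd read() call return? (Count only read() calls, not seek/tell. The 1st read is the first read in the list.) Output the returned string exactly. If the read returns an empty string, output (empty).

Answer: L5Z

Derivation:
After 1 (read(8)): returned 'UXCL570Q', offset=8
After 2 (read(6)): returned '6G1O2V', offset=14
After 3 (read(3)): returned 'L5Z', offset=17
After 4 (read(4)): returned 'EK', offset=19
After 5 (seek(-3, CUR)): offset=16
After 6 (read(1)): returned 'Z', offset=17
After 7 (seek(-18, END)): offset=1
After 8 (read(8)): returned 'XCL570Q6', offset=9
After 9 (tell()): offset=9
After 10 (read(2)): returned 'G1', offset=11
After 11 (seek(6, SET)): offset=6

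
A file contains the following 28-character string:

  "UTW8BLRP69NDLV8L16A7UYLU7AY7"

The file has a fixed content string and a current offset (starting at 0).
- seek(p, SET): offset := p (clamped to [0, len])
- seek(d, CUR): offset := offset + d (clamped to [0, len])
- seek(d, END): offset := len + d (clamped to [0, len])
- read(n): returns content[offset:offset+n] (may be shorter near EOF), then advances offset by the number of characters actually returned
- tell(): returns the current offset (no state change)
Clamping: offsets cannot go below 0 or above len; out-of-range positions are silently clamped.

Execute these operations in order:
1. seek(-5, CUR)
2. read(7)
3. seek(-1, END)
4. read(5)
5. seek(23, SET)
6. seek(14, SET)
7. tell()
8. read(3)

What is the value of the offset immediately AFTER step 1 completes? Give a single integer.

After 1 (seek(-5, CUR)): offset=0

Answer: 0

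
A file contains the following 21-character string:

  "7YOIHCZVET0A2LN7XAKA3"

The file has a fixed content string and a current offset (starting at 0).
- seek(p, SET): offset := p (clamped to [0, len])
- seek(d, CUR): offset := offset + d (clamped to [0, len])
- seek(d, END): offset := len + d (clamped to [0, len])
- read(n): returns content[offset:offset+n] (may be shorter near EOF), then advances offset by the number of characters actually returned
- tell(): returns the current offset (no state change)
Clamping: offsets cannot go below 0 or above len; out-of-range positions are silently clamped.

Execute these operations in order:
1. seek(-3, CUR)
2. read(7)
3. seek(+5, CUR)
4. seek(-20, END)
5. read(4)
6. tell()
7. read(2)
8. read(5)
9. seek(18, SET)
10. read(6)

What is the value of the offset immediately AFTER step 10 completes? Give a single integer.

After 1 (seek(-3, CUR)): offset=0
After 2 (read(7)): returned '7YOIHCZ', offset=7
After 3 (seek(+5, CUR)): offset=12
After 4 (seek(-20, END)): offset=1
After 5 (read(4)): returned 'YOIH', offset=5
After 6 (tell()): offset=5
After 7 (read(2)): returned 'CZ', offset=7
After 8 (read(5)): returned 'VET0A', offset=12
After 9 (seek(18, SET)): offset=18
After 10 (read(6)): returned 'KA3', offset=21

Answer: 21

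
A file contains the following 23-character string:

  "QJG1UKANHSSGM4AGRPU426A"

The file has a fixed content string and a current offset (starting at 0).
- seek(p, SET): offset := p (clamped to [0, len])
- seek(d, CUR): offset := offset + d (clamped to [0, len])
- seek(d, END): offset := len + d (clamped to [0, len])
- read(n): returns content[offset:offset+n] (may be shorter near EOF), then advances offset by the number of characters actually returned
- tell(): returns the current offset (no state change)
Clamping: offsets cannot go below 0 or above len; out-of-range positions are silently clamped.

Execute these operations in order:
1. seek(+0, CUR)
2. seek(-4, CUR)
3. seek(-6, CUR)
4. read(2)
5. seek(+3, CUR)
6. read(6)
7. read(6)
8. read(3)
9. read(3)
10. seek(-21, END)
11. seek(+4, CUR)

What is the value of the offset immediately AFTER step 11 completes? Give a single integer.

Answer: 6

Derivation:
After 1 (seek(+0, CUR)): offset=0
After 2 (seek(-4, CUR)): offset=0
After 3 (seek(-6, CUR)): offset=0
After 4 (read(2)): returned 'QJ', offset=2
After 5 (seek(+3, CUR)): offset=5
After 6 (read(6)): returned 'KANHSS', offset=11
After 7 (read(6)): returned 'GM4AGR', offset=17
After 8 (read(3)): returned 'PU4', offset=20
After 9 (read(3)): returned '26A', offset=23
After 10 (seek(-21, END)): offset=2
After 11 (seek(+4, CUR)): offset=6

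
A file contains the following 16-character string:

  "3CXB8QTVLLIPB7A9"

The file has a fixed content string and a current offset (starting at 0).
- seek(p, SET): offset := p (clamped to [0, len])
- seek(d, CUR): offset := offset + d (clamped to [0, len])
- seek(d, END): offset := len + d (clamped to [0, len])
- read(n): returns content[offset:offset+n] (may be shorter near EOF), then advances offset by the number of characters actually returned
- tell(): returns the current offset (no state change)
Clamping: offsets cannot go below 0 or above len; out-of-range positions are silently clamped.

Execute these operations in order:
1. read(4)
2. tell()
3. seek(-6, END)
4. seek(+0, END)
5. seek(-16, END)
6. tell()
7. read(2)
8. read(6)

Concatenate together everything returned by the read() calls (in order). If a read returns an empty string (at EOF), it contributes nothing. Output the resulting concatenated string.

After 1 (read(4)): returned '3CXB', offset=4
After 2 (tell()): offset=4
After 3 (seek(-6, END)): offset=10
After 4 (seek(+0, END)): offset=16
After 5 (seek(-16, END)): offset=0
After 6 (tell()): offset=0
After 7 (read(2)): returned '3C', offset=2
After 8 (read(6)): returned 'XB8QTV', offset=8

Answer: 3CXB3CXB8QTV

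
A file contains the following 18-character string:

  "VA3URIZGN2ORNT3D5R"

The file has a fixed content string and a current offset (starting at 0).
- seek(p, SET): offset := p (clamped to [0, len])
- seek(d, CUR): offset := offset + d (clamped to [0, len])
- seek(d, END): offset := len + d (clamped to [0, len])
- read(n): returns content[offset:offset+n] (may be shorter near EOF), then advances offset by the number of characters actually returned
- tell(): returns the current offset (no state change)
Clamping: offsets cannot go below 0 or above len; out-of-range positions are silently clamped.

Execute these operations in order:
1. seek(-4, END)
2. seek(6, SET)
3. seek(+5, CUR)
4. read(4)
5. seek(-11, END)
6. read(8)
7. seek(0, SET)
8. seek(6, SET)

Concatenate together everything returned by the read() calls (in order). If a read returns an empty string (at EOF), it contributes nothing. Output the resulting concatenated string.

Answer: RNT3GN2ORNT3

Derivation:
After 1 (seek(-4, END)): offset=14
After 2 (seek(6, SET)): offset=6
After 3 (seek(+5, CUR)): offset=11
After 4 (read(4)): returned 'RNT3', offset=15
After 5 (seek(-11, END)): offset=7
After 6 (read(8)): returned 'GN2ORNT3', offset=15
After 7 (seek(0, SET)): offset=0
After 8 (seek(6, SET)): offset=6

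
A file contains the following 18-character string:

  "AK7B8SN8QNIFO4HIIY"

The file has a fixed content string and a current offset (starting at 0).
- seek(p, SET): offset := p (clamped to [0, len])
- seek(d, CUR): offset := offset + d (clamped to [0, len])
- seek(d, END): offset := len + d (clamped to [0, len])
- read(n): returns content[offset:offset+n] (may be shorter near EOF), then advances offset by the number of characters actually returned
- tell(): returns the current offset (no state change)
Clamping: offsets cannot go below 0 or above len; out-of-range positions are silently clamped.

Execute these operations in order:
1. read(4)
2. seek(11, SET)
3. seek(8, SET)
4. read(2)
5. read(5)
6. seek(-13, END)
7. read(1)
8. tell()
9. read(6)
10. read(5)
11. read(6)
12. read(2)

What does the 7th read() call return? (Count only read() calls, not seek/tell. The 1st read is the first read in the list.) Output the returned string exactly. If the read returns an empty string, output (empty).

Answer: Y

Derivation:
After 1 (read(4)): returned 'AK7B', offset=4
After 2 (seek(11, SET)): offset=11
After 3 (seek(8, SET)): offset=8
After 4 (read(2)): returned 'QN', offset=10
After 5 (read(5)): returned 'IFO4H', offset=15
After 6 (seek(-13, END)): offset=5
After 7 (read(1)): returned 'S', offset=6
After 8 (tell()): offset=6
After 9 (read(6)): returned 'N8QNIF', offset=12
After 10 (read(5)): returned 'O4HII', offset=17
After 11 (read(6)): returned 'Y', offset=18
After 12 (read(2)): returned '', offset=18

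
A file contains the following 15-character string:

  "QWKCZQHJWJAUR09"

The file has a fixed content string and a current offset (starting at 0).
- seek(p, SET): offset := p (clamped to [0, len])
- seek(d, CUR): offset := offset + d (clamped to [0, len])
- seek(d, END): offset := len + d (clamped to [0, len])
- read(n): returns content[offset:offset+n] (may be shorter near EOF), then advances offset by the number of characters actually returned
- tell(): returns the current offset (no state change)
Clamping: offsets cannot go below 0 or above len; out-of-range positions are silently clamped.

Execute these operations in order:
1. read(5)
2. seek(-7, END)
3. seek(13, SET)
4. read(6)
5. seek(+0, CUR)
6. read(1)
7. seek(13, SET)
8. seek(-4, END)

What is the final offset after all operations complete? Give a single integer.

After 1 (read(5)): returned 'QWKCZ', offset=5
After 2 (seek(-7, END)): offset=8
After 3 (seek(13, SET)): offset=13
After 4 (read(6)): returned '09', offset=15
After 5 (seek(+0, CUR)): offset=15
After 6 (read(1)): returned '', offset=15
After 7 (seek(13, SET)): offset=13
After 8 (seek(-4, END)): offset=11

Answer: 11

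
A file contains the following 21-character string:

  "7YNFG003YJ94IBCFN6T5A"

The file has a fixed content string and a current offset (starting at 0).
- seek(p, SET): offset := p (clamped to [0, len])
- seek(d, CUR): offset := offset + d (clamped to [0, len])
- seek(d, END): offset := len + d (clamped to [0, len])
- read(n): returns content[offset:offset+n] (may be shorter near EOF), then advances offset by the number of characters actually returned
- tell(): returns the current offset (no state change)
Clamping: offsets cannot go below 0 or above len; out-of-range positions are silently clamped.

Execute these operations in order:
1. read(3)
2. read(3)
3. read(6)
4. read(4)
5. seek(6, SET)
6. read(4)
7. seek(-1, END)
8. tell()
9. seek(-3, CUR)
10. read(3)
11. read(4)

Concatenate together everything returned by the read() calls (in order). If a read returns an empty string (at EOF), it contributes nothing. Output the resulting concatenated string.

After 1 (read(3)): returned '7YN', offset=3
After 2 (read(3)): returned 'FG0', offset=6
After 3 (read(6)): returned '03YJ94', offset=12
After 4 (read(4)): returned 'IBCF', offset=16
After 5 (seek(6, SET)): offset=6
After 6 (read(4)): returned '03YJ', offset=10
After 7 (seek(-1, END)): offset=20
After 8 (tell()): offset=20
After 9 (seek(-3, CUR)): offset=17
After 10 (read(3)): returned '6T5', offset=20
After 11 (read(4)): returned 'A', offset=21

Answer: 7YNFG003YJ94IBCF03YJ6T5A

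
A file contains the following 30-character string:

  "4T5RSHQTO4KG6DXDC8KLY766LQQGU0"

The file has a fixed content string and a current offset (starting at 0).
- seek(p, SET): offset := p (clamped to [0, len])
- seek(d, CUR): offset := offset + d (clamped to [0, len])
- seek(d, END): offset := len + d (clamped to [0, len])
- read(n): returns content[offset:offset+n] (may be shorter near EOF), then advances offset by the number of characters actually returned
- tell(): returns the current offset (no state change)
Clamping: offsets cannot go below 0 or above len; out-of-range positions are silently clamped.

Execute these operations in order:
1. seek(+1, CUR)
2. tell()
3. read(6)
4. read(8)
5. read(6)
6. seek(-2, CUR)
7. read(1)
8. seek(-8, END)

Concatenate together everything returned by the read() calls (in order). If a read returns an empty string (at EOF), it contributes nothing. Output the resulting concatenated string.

After 1 (seek(+1, CUR)): offset=1
After 2 (tell()): offset=1
After 3 (read(6)): returned 'T5RSHQ', offset=7
After 4 (read(8)): returned 'TO4KG6DX', offset=15
After 5 (read(6)): returned 'DC8KLY', offset=21
After 6 (seek(-2, CUR)): offset=19
After 7 (read(1)): returned 'L', offset=20
After 8 (seek(-8, END)): offset=22

Answer: T5RSHQTO4KG6DXDC8KLYL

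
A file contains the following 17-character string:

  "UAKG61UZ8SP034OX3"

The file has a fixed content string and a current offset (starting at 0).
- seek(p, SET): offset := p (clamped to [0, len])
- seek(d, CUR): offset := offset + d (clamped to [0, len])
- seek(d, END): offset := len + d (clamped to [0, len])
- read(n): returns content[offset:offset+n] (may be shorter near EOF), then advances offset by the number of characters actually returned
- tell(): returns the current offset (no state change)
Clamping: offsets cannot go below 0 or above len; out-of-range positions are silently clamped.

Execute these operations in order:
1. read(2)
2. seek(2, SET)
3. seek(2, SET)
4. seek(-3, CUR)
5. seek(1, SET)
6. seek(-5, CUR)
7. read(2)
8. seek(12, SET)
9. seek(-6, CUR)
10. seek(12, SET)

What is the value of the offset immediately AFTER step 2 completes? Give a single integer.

After 1 (read(2)): returned 'UA', offset=2
After 2 (seek(2, SET)): offset=2

Answer: 2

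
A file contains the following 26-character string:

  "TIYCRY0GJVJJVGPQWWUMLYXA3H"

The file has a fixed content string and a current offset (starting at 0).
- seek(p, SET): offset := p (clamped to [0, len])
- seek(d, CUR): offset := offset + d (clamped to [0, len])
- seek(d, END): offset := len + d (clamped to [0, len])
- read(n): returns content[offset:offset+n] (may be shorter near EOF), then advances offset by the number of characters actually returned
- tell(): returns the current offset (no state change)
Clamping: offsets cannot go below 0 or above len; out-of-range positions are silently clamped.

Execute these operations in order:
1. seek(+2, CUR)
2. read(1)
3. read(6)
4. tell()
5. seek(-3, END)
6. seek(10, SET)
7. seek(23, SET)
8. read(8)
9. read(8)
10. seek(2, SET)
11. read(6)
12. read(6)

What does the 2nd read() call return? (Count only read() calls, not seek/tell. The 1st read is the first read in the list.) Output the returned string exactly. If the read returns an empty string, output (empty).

Answer: CRY0GJ

Derivation:
After 1 (seek(+2, CUR)): offset=2
After 2 (read(1)): returned 'Y', offset=3
After 3 (read(6)): returned 'CRY0GJ', offset=9
After 4 (tell()): offset=9
After 5 (seek(-3, END)): offset=23
After 6 (seek(10, SET)): offset=10
After 7 (seek(23, SET)): offset=23
After 8 (read(8)): returned 'A3H', offset=26
After 9 (read(8)): returned '', offset=26
After 10 (seek(2, SET)): offset=2
After 11 (read(6)): returned 'YCRY0G', offset=8
After 12 (read(6)): returned 'JVJJVG', offset=14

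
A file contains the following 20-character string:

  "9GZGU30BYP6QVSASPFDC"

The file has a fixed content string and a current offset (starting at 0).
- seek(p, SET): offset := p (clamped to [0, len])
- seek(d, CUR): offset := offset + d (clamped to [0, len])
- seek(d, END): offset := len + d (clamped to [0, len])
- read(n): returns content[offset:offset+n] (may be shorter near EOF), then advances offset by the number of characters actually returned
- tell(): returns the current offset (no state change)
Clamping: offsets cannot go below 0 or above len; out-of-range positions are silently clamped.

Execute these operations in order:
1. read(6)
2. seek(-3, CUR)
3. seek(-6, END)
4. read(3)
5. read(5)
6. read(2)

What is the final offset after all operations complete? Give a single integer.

Answer: 20

Derivation:
After 1 (read(6)): returned '9GZGU3', offset=6
After 2 (seek(-3, CUR)): offset=3
After 3 (seek(-6, END)): offset=14
After 4 (read(3)): returned 'ASP', offset=17
After 5 (read(5)): returned 'FDC', offset=20
After 6 (read(2)): returned '', offset=20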